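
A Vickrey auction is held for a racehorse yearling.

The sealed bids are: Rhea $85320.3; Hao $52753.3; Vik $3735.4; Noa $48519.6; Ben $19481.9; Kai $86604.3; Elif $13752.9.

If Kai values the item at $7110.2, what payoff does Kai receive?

−$78210.1

Highest bid: Kai at $86604.3, so Kai wins.
Second-highest bid: Rhea at $85320.3 — that is the price the winner pays.
Kai's payoff = value − price = $7110.2 − $85320.3 = −$78210.1.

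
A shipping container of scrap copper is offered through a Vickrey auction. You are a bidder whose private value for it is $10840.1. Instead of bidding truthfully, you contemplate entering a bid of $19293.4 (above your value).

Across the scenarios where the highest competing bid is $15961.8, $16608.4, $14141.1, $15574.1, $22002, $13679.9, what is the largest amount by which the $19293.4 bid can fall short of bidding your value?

$5768.3

$15961.8: truthful gives $0, deviation gives −$5121.7 → loss $5121.7.
$16608.4: truthful gives $0, deviation gives −$5768.3 → loss $5768.3.
$14141.1: truthful gives $0, deviation gives −$3301 → loss $3301.
$15574.1: truthful gives $0, deviation gives −$4734 → loss $4734.
$22002: same outcome either way → loss $0.
$13679.9: truthful gives $0, deviation gives −$2839.8 → loss $2839.8.
Maximum loss: $5768.3.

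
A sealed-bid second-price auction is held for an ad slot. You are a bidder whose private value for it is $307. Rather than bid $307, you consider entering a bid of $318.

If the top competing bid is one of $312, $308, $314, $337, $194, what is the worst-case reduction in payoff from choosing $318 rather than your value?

$312: truthful gives $0, deviation gives −$5 → loss $5.
$308: truthful gives $0, deviation gives −$1 → loss $1.
$314: truthful gives $0, deviation gives −$7 → loss $7.
$337: same outcome either way → loss $0.
$194: same outcome either way → loss $0.
Maximum loss: $7.

$7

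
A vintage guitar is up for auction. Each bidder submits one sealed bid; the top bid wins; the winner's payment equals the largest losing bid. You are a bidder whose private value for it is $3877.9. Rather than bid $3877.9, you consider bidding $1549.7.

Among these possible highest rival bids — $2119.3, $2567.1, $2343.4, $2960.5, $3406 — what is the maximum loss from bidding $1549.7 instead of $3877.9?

$2119.3: truthful gives $1758.6, deviation gives $0 → loss $1758.6.
$2567.1: truthful gives $1310.8, deviation gives $0 → loss $1310.8.
$2343.4: truthful gives $1534.5, deviation gives $0 → loss $1534.5.
$2960.5: truthful gives $917.4, deviation gives $0 → loss $917.4.
$3406: truthful gives $471.9, deviation gives $0 → loss $471.9.
Maximum loss: $1758.6.

$1758.6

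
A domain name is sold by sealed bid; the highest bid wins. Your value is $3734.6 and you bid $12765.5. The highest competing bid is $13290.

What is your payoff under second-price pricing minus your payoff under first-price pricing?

Your bid $12765.5 is below $13290, so you lose under either rule.
Payoff is $0 in both cases; difference = $0.

$0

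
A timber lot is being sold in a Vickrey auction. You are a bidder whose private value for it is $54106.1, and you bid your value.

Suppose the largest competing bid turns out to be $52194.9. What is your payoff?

$1911.2

Your bid $54106.1 exceeds the highest competing bid $52194.9, so you win.
In a second-price auction the winner pays the second-highest bid, $52194.9.
Payoff = value − price = $54106.1 − $52194.9 = $1911.2.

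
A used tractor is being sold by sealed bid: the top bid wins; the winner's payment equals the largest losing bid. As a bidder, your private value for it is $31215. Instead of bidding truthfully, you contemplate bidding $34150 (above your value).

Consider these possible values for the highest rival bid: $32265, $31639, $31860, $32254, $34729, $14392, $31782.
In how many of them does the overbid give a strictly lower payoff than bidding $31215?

The deviation hurts exactly when the highest competing bid lies strictly between $31215 and $34150 — overbidding then wins at a price above your value.
$32265: inside the interval → strictly worse (loss $1050).
$31639: inside the interval → strictly worse (loss $424).
$31860: inside the interval → strictly worse (loss $645).
$32254: inside the interval → strictly worse (loss $1039).
$34729: above both → same outcome either way.
$14392: below both → same outcome either way.
$31782: inside the interval → strictly worse (loss $567).
Count: 5.

5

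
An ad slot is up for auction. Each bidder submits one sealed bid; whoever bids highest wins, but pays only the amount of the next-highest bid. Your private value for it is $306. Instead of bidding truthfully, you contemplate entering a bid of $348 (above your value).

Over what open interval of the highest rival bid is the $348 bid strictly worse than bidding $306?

($306, $348)

If the competing bid is below $306, both bids win at the same price — no difference.
If it is above $348, both bids lose — no difference.
If it lies strictly between $306 and $348, bidding your value loses (payoff 0) while bidding $348 wins at a price above your value (payoff negative).
So the deviation strictly hurts on the open interval ($306, $348).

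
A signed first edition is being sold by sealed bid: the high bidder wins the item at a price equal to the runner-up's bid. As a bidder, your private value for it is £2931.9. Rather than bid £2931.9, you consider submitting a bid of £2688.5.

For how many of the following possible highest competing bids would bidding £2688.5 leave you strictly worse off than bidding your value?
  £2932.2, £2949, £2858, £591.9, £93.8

The deviation hurts exactly when the highest competing bid lies strictly between £2688.5 and £2931.9 — underbidding then forfeits a profitable win.
£2932.2: above both → same outcome either way.
£2949: above both → same outcome either way.
£2858: inside the interval → strictly worse (loss £73.9).
£591.9: below both → same outcome either way.
£93.8: below both → same outcome either way.
Count: 1.

1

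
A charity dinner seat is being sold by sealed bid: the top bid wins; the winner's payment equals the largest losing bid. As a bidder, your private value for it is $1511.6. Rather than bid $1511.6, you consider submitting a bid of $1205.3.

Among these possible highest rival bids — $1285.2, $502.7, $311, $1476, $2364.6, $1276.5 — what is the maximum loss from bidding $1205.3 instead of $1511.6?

$1285.2: truthful gives $226.4, deviation gives $0 → loss $226.4.
$502.7: same outcome either way → loss $0.
$311: same outcome either way → loss $0.
$1476: truthful gives $35.6, deviation gives $0 → loss $35.6.
$2364.6: same outcome either way → loss $0.
$1276.5: truthful gives $235.1, deviation gives $0 → loss $235.1.
Maximum loss: $235.1.

$235.1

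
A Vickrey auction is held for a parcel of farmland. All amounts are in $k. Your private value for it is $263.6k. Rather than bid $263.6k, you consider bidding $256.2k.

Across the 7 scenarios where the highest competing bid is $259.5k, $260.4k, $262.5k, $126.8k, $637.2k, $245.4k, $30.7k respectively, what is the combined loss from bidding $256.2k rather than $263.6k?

The deviation costs you only when the competing bid falls strictly between $256.2k and $263.6k; elsewhere both bids give the same outcome.
$259.5k: truthful payoff $4.1k, deviation payoff $0k → loss $4.1k.
$260.4k: truthful payoff $3.2k, deviation payoff $0k → loss $3.2k.
$262.5k: truthful payoff $1.1k, deviation payoff $0k → loss $1.1k.
$126.8k: outcomes coincide → loss $0k.
$637.2k: outcomes coincide → loss $0k.
$245.4k: outcomes coincide → loss $0k.
$30.7k: outcomes coincide → loss $0k.
Total loss = $4.1k + $3.2k + $1.1k = $8.4k.

$8.4k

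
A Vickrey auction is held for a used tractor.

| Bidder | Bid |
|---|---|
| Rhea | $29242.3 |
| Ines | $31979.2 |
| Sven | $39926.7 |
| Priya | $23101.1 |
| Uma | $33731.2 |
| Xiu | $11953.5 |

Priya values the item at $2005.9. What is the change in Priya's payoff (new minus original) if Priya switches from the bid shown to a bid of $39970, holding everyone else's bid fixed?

−$37920.8

The highest bid among the other bidders is $39926.7; Priya's bid doesn't change that.
Original bid $23101.1: Priya is not highest (top rival bid is $39926.7); payoff $0.
Alternative bid $39970: Priya is highest, pays the top rival bid $39926.7; payoff $2005.9 − $39926.7 = −$37920.8.
Change in payoff = −$37920.8 − ($0) = −$37920.8.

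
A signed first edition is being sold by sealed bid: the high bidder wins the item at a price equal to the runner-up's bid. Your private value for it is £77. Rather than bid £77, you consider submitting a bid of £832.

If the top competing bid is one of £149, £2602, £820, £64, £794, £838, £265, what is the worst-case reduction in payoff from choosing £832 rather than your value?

£743

£149: truthful gives £0, deviation gives −£72 → loss £72.
£2602: same outcome either way → loss £0.
£820: truthful gives £0, deviation gives −£743 → loss £743.
£64: same outcome either way → loss £0.
£794: truthful gives £0, deviation gives −£717 → loss £717.
£838: same outcome either way → loss £0.
£265: truthful gives £0, deviation gives −£188 → loss £188.
Maximum loss: £743.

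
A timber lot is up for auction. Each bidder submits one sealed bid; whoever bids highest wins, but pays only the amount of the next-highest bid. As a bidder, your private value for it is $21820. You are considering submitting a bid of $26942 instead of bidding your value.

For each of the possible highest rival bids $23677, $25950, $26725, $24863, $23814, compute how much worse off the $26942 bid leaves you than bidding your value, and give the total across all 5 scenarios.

$15929

The deviation costs you only when the competing bid falls strictly between $21820 and $26942; elsewhere both bids give the same outcome.
$23677: truthful payoff $0, deviation payoff −$1857 → loss $1857.
$25950: truthful payoff $0, deviation payoff −$4130 → loss $4130.
$26725: truthful payoff $0, deviation payoff −$4905 → loss $4905.
$24863: truthful payoff $0, deviation payoff −$3043 → loss $3043.
$23814: truthful payoff $0, deviation payoff −$1994 → loss $1994.
Total loss = $1857 + $4130 + $4905 + $3043 + $1994 = $15929.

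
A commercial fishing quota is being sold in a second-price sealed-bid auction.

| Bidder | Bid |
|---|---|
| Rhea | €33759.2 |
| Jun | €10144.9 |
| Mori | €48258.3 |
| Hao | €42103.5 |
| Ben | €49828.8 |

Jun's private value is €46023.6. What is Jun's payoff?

€0

Highest bid: Ben at €49828.8, so Ben wins.
Second-highest bid: Mori at €48258.3 — that is the price the winner pays.
Jun did not win, so Jun pays nothing and receives nothing: payoff €0.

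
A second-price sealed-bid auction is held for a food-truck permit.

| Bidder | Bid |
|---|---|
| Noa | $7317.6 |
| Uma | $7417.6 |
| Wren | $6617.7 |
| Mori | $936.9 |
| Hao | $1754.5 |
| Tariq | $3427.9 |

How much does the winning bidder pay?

$7317.6

Highest bid: Uma at $7417.6, so Uma wins.
Second-highest bid: Noa at $7317.6 — that is the price the winner pays.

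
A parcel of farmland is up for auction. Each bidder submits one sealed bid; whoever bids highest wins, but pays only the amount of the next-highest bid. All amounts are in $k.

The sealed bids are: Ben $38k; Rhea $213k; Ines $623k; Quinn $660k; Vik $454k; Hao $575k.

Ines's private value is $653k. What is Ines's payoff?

Highest bid: Quinn at $660k, so Quinn wins.
Second-highest bid: Ines at $623k — that is the price the winner pays.
Ines did not win, so Ines pays nothing and receives nothing: payoff $0k.

$0k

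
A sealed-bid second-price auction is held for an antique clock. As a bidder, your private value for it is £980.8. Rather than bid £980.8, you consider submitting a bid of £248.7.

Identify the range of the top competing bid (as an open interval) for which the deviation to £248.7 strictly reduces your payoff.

If the competing bid is below £248.7, both bids win at the same price — no difference.
If it is above £980.8, both bids lose — no difference.
If it lies strictly between £248.7 and £980.8, bidding your value wins at a price below your value (positive payoff) while bidding £248.7 loses (payoff 0).
So the deviation strictly hurts on the open interval (£248.7, £980.8).

(£248.7, £980.8)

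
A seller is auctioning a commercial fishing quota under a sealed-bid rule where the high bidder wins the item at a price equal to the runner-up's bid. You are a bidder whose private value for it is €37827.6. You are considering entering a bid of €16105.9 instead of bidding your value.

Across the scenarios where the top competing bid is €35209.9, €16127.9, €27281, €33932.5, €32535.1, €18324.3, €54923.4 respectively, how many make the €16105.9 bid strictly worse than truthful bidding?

6

The deviation hurts exactly when the highest competing bid lies strictly between €16105.9 and €37827.6 — underbidding then forfeits a profitable win.
€35209.9: inside the interval → strictly worse (loss €2617.7).
€16127.9: inside the interval → strictly worse (loss €21699.7).
€27281: inside the interval → strictly worse (loss €10546.6).
€33932.5: inside the interval → strictly worse (loss €3895.1).
€32535.1: inside the interval → strictly worse (loss €5292.5).
€18324.3: inside the interval → strictly worse (loss €19503.3).
€54923.4: above both → same outcome either way.
Count: 6.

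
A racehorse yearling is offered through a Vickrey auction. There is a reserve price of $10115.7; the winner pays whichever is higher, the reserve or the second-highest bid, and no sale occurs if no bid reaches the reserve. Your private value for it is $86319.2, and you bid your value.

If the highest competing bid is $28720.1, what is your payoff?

Your bid $86319.2 is the highest and exceeds the reserve.
Price = max(second-highest bid, reserve) = max($28720.1, $10115.7) = $28720.1.
Payoff = $86319.2 − $28720.1 = $57599.1.

$57599.1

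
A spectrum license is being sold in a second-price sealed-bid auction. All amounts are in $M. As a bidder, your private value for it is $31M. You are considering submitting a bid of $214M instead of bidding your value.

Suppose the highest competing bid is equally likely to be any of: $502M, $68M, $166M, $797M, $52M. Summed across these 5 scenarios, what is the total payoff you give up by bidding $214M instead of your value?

The deviation costs you only when the competing bid falls strictly between $31M and $214M; elsewhere both bids give the same outcome.
$502M: outcomes coincide → loss $0M.
$68M: truthful payoff $0M, deviation payoff −$37M → loss $37M.
$166M: truthful payoff $0M, deviation payoff −$135M → loss $135M.
$797M: outcomes coincide → loss $0M.
$52M: truthful payoff $0M, deviation payoff −$21M → loss $21M.
Total loss = $37M + $135M + $21M = $193M.

$193M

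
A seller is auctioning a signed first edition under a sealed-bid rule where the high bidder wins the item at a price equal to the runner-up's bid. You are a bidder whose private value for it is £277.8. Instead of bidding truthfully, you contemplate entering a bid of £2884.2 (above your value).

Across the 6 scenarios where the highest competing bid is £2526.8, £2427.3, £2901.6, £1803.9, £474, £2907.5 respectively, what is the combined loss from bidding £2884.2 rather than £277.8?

£6120.8

The deviation costs you only when the competing bid falls strictly between £277.8 and £2884.2; elsewhere both bids give the same outcome.
£2526.8: truthful payoff £0, deviation payoff −£2249 → loss £2249.
£2427.3: truthful payoff £0, deviation payoff −£2149.5 → loss £2149.5.
£2901.6: outcomes coincide → loss £0.
£1803.9: truthful payoff £0, deviation payoff −£1526.1 → loss £1526.1.
£474: truthful payoff £0, deviation payoff −£196.2 → loss £196.2.
£2907.5: outcomes coincide → loss £0.
Total loss = £2249 + £2149.5 + £1526.1 + £196.2 = £6120.8.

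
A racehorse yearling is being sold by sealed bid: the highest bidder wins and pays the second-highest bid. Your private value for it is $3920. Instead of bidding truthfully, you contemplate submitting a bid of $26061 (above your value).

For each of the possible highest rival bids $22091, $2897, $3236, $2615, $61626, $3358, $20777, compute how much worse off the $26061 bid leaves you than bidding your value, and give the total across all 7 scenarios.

The deviation costs you only when the competing bid falls strictly between $3920 and $26061; elsewhere both bids give the same outcome.
$22091: truthful payoff $0, deviation payoff −$18171 → loss $18171.
$2897: outcomes coincide → loss $0.
$3236: outcomes coincide → loss $0.
$2615: outcomes coincide → loss $0.
$61626: outcomes coincide → loss $0.
$3358: outcomes coincide → loss $0.
$20777: truthful payoff $0, deviation payoff −$16857 → loss $16857.
Total loss = $18171 + $16857 = $35028.

$35028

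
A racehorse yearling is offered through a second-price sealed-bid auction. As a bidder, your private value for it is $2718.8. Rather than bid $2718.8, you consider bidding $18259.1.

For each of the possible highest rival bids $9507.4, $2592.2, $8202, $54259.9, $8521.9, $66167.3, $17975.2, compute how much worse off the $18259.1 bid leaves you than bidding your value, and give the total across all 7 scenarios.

The deviation costs you only when the competing bid falls strictly between $2718.8 and $18259.1; elsewhere both bids give the same outcome.
$9507.4: truthful payoff $0, deviation payoff −$6788.6 → loss $6788.6.
$2592.2: outcomes coincide → loss $0.
$8202: truthful payoff $0, deviation payoff −$5483.2 → loss $5483.2.
$54259.9: outcomes coincide → loss $0.
$8521.9: truthful payoff $0, deviation payoff −$5803.1 → loss $5803.1.
$66167.3: outcomes coincide → loss $0.
$17975.2: truthful payoff $0, deviation payoff −$15256.4 → loss $15256.4.
Total loss = $6788.6 + $5483.2 + $5803.1 + $15256.4 = $33331.3.

$33331.3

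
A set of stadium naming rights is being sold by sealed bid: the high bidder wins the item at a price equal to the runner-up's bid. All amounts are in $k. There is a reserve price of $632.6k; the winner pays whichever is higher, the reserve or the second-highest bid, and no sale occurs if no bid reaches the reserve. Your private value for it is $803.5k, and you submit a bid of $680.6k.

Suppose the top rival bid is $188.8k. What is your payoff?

Your bid $680.6k is the highest and exceeds the reserve.
Price = max(second-highest bid, reserve) = max($188.8k, $632.6k) = $632.6k.
Payoff = $803.5k − $632.6k = $170.9k.

$170.9k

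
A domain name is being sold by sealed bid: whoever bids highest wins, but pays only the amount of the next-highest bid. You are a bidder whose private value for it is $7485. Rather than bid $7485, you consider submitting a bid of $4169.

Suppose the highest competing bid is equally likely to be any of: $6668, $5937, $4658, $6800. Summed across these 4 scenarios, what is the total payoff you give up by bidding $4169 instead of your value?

$5877

The deviation costs you only when the competing bid falls strictly between $4169 and $7485; elsewhere both bids give the same outcome.
$6668: truthful payoff $817, deviation payoff $0 → loss $817.
$5937: truthful payoff $1548, deviation payoff $0 → loss $1548.
$4658: truthful payoff $2827, deviation payoff $0 → loss $2827.
$6800: truthful payoff $685, deviation payoff $0 → loss $685.
Total loss = $817 + $1548 + $2827 + $685 = $5877.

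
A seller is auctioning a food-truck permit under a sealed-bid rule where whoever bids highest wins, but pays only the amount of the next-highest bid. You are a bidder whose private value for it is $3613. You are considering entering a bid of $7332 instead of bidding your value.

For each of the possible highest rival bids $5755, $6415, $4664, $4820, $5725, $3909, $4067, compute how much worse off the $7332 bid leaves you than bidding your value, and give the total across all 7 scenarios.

The deviation costs you only when the competing bid falls strictly between $3613 and $7332; elsewhere both bids give the same outcome.
$5755: truthful payoff $0, deviation payoff −$2142 → loss $2142.
$6415: truthful payoff $0, deviation payoff −$2802 → loss $2802.
$4664: truthful payoff $0, deviation payoff −$1051 → loss $1051.
$4820: truthful payoff $0, deviation payoff −$1207 → loss $1207.
$5725: truthful payoff $0, deviation payoff −$2112 → loss $2112.
$3909: truthful payoff $0, deviation payoff −$296 → loss $296.
$4067: truthful payoff $0, deviation payoff −$454 → loss $454.
Total loss = $2142 + $2802 + $1051 + $1207 + $2112 + $296 + $454 = $10064.

$10064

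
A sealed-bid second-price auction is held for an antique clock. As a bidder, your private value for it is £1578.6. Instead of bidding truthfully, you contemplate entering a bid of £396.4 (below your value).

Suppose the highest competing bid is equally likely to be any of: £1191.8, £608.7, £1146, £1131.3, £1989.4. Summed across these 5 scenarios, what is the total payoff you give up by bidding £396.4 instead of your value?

The deviation costs you only when the competing bid falls strictly between £396.4 and £1578.6; elsewhere both bids give the same outcome.
£1191.8: truthful payoff £386.8, deviation payoff £0 → loss £386.8.
£608.7: truthful payoff £969.9, deviation payoff £0 → loss £969.9.
£1146: truthful payoff £432.6, deviation payoff £0 → loss £432.6.
£1131.3: truthful payoff £447.3, deviation payoff £0 → loss £447.3.
£1989.4: outcomes coincide → loss £0.
Total loss = £386.8 + £969.9 + £432.6 + £447.3 = £2236.6.

£2236.6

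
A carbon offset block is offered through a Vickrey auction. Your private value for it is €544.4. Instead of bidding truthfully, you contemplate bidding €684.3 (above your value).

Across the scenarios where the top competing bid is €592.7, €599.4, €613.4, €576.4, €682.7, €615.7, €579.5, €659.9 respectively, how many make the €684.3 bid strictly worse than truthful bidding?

8

The deviation hurts exactly when the highest competing bid lies strictly between €544.4 and €684.3 — overbidding then wins at a price above your value.
€592.7: inside the interval → strictly worse (loss €48.3).
€599.4: inside the interval → strictly worse (loss €55).
€613.4: inside the interval → strictly worse (loss €69).
€576.4: inside the interval → strictly worse (loss €32).
€682.7: inside the interval → strictly worse (loss €138.3).
€615.7: inside the interval → strictly worse (loss €71.3).
€579.5: inside the interval → strictly worse (loss €35.1).
€659.9: inside the interval → strictly worse (loss €115.5).
Count: 8.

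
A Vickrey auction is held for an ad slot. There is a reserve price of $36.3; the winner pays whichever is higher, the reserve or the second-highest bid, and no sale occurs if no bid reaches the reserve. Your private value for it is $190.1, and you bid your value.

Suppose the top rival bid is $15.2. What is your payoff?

Your bid $190.1 is the highest and exceeds the reserve.
Price = max(second-highest bid, reserve) = max($15.2, $36.3) = $36.3.
Payoff = $190.1 − $36.3 = $153.8.

$153.8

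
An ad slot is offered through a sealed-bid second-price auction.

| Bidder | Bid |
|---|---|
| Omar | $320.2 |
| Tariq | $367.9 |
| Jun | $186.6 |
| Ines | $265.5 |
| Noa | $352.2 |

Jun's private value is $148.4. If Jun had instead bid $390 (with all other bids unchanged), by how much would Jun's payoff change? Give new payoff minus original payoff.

The highest bid among the other bidders is $367.9; Jun's bid doesn't change that.
Original bid $186.6: Jun is not highest (top rival bid is $367.9); payoff $0.
Alternative bid $390: Jun is highest, pays the top rival bid $367.9; payoff $148.4 − $367.9 = −$219.5.
Change in payoff = −$219.5 − ($0) = −$219.5.

−$219.5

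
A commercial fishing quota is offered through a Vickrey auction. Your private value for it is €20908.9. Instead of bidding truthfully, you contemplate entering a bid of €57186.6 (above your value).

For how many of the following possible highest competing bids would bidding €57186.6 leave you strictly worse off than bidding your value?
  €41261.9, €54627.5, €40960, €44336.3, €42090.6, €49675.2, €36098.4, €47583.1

The deviation hurts exactly when the highest competing bid lies strictly between €20908.9 and €57186.6 — overbidding then wins at a price above your value.
€41261.9: inside the interval → strictly worse (loss €20353).
€54627.5: inside the interval → strictly worse (loss €33718.6).
€40960: inside the interval → strictly worse (loss €20051.1).
€44336.3: inside the interval → strictly worse (loss €23427.4).
€42090.6: inside the interval → strictly worse (loss €21181.7).
€49675.2: inside the interval → strictly worse (loss €28766.3).
€36098.4: inside the interval → strictly worse (loss €15189.5).
€47583.1: inside the interval → strictly worse (loss €26674.2).
Count: 8.

8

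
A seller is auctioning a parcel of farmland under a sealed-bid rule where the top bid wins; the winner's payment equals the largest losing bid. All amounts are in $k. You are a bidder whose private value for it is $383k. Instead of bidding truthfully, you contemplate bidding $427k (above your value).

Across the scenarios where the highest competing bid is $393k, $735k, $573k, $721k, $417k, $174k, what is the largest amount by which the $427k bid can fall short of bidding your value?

$393k: truthful gives $0k, deviation gives −$10k → loss $10k.
$735k: same outcome either way → loss $0k.
$573k: same outcome either way → loss $0k.
$721k: same outcome either way → loss $0k.
$417k: truthful gives $0k, deviation gives −$34k → loss $34k.
$174k: same outcome either way → loss $0k.
Maximum loss: $34k.

$34k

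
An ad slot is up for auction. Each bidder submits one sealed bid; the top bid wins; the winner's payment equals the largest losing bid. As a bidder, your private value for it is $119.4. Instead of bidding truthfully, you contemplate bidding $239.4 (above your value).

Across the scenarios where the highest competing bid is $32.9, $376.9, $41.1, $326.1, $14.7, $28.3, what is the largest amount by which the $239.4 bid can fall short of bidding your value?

$32.9: same outcome either way → loss $0.
$376.9: same outcome either way → loss $0.
$41.1: same outcome either way → loss $0.
$326.1: same outcome either way → loss $0.
$14.7: same outcome either way → loss $0.
$28.3: same outcome either way → loss $0.
Maximum loss: $0.

$0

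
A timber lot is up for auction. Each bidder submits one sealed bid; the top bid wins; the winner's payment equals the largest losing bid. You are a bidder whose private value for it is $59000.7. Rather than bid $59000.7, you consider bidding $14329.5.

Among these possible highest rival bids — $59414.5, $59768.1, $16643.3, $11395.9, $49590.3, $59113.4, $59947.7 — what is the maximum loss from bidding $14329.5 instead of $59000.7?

$59414.5: same outcome either way → loss $0.
$59768.1: same outcome either way → loss $0.
$16643.3: truthful gives $42357.4, deviation gives $0 → loss $42357.4.
$11395.9: same outcome either way → loss $0.
$49590.3: truthful gives $9410.4, deviation gives $0 → loss $9410.4.
$59113.4: same outcome either way → loss $0.
$59947.7: same outcome either way → loss $0.
Maximum loss: $42357.4.

$42357.4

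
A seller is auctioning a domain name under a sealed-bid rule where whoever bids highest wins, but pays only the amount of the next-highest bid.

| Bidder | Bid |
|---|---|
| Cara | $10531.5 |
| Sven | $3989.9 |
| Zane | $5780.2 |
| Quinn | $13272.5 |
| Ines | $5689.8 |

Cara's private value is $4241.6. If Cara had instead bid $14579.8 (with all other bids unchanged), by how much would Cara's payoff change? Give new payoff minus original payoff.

The highest bid among the other bidders is $13272.5; Cara's bid doesn't change that.
Original bid $10531.5: Cara is not highest (top rival bid is $13272.5); payoff $0.
Alternative bid $14579.8: Cara is highest, pays the top rival bid $13272.5; payoff $4241.6 − $13272.5 = −$9030.9.
Change in payoff = −$9030.9 − ($0) = −$9030.9.

−$9030.9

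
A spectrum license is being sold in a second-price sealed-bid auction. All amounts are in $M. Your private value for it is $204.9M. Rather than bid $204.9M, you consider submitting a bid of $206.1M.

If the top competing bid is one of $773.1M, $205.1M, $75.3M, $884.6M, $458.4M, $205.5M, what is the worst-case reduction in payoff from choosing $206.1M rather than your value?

$0.6M

$773.1M: same outcome either way → loss $0M.
$205.1M: truthful gives $0M, deviation gives −$0.2M → loss $0.2M.
$75.3M: same outcome either way → loss $0M.
$884.6M: same outcome either way → loss $0M.
$458.4M: same outcome either way → loss $0M.
$205.5M: truthful gives $0M, deviation gives −$0.6M → loss $0.6M.
Maximum loss: $0.6M.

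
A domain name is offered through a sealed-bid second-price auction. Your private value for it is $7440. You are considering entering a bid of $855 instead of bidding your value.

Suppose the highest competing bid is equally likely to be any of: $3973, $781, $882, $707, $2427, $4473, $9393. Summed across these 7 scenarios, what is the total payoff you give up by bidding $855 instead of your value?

The deviation costs you only when the competing bid falls strictly between $855 and $7440; elsewhere both bids give the same outcome.
$3973: truthful payoff $3467, deviation payoff $0 → loss $3467.
$781: outcomes coincide → loss $0.
$882: truthful payoff $6558, deviation payoff $0 → loss $6558.
$707: outcomes coincide → loss $0.
$2427: truthful payoff $5013, deviation payoff $0 → loss $5013.
$4473: truthful payoff $2967, deviation payoff $0 → loss $2967.
$9393: outcomes coincide → loss $0.
Total loss = $3467 + $6558 + $5013 + $2967 = $18005.

$18005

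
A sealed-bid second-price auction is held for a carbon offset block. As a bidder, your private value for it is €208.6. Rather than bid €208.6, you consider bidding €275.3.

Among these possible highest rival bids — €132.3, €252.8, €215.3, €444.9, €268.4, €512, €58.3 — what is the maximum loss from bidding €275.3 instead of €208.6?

€132.3: same outcome either way → loss €0.
€252.8: truthful gives €0, deviation gives −€44.2 → loss €44.2.
€215.3: truthful gives €0, deviation gives −€6.7 → loss €6.7.
€444.9: same outcome either way → loss €0.
€268.4: truthful gives €0, deviation gives −€59.8 → loss €59.8.
€512: same outcome either way → loss €0.
€58.3: same outcome either way → loss €0.
Maximum loss: €59.8.

€59.8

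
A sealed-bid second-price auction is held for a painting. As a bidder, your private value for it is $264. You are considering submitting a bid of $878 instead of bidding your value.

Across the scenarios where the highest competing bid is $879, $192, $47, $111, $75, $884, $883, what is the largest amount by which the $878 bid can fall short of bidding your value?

$879: same outcome either way → loss $0.
$192: same outcome either way → loss $0.
$47: same outcome either way → loss $0.
$111: same outcome either way → loss $0.
$75: same outcome either way → loss $0.
$884: same outcome either way → loss $0.
$883: same outcome either way → loss $0.
Maximum loss: $0.

$0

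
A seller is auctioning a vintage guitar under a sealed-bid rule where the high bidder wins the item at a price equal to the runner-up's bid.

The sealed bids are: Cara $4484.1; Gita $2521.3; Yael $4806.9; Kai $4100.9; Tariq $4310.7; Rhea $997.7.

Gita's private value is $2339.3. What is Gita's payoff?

$0

Highest bid: Yael at $4806.9, so Yael wins.
Second-highest bid: Cara at $4484.1 — that is the price the winner pays.
Gita did not win, so Gita pays nothing and receives nothing: payoff $0.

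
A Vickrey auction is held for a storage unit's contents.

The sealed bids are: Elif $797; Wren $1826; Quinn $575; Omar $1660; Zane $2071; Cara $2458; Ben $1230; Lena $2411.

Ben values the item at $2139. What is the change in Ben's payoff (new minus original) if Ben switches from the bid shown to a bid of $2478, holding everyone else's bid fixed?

The highest bid among the other bidders is $2458; Ben's bid doesn't change that.
Original bid $1230: Ben is not highest (top rival bid is $2458); payoff $0.
Alternative bid $2478: Ben is highest, pays the top rival bid $2458; payoff $2139 − $2458 = −$319.
Change in payoff = −$319 − ($0) = −$319.

−$319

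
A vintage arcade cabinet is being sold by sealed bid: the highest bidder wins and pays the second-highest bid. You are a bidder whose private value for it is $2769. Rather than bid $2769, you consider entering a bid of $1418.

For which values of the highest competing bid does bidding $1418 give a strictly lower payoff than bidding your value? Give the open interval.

($1418, $2769)

If the competing bid is below $1418, both bids win at the same price — no difference.
If it is above $2769, both bids lose — no difference.
If it lies strictly between $1418 and $2769, bidding your value wins at a price below your value (positive payoff) while bidding $1418 loses (payoff 0).
So the deviation strictly hurts on the open interval ($1418, $2769).
Because the price is fixed by the runner-up's bid, deviating from your value can only change a good outcome into a bad one — never the reverse.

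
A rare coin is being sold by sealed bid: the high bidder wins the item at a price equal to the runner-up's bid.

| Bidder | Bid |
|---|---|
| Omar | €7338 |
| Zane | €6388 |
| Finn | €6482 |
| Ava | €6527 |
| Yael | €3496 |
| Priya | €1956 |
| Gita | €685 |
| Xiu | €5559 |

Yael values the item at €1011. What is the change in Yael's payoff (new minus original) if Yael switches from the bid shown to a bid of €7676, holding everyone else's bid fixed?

−€6327

The highest bid among the other bidders is €7338; Yael's bid doesn't change that.
Original bid €3496: Yael is not highest (top rival bid is €7338); payoff €0.
Alternative bid €7676: Yael is highest, pays the top rival bid €7338; payoff €1011 − €7338 = −€6327.
Change in payoff = −€6327 − (€0) = −€6327.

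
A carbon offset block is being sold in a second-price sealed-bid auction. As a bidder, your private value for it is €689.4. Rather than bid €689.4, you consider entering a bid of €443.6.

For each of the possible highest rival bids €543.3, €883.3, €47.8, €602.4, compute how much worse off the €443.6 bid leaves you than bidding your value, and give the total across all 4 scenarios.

€233.1

The deviation costs you only when the competing bid falls strictly between €443.6 and €689.4; elsewhere both bids give the same outcome.
€543.3: truthful payoff €146.1, deviation payoff €0 → loss €146.1.
€883.3: outcomes coincide → loss €0.
€47.8: outcomes coincide → loss €0.
€602.4: truthful payoff €87, deviation payoff €0 → loss €87.
Total loss = €146.1 + €87 = €233.1.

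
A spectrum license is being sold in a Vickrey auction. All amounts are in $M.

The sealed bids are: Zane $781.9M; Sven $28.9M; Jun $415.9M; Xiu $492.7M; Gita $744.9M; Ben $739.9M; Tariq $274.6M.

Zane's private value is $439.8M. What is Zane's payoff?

Highest bid: Zane at $781.9M, so Zane wins.
Second-highest bid: Gita at $744.9M — that is the price the winner pays.
Zane's payoff = value − price = $439.8M − $744.9M = −$305.1M.

−$305.1M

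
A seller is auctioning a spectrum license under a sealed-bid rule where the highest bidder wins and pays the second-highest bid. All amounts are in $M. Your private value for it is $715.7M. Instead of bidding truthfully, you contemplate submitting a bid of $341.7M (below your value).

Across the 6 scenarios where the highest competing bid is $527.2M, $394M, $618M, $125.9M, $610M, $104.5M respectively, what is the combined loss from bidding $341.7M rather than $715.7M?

$713.6M

The deviation costs you only when the competing bid falls strictly between $341.7M and $715.7M; elsewhere both bids give the same outcome.
$527.2M: truthful payoff $188.5M, deviation payoff $0M → loss $188.5M.
$394M: truthful payoff $321.7M, deviation payoff $0M → loss $321.7M.
$618M: truthful payoff $97.7M, deviation payoff $0M → loss $97.7M.
$125.9M: outcomes coincide → loss $0M.
$610M: truthful payoff $105.7M, deviation payoff $0M → loss $105.7M.
$104.5M: outcomes coincide → loss $0M.
Total loss = $188.5M + $321.7M + $97.7M + $105.7M = $713.6M.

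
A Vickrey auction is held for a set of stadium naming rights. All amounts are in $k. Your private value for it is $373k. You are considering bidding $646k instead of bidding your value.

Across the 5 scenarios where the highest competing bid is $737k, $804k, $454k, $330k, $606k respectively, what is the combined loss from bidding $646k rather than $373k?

$314k

The deviation costs you only when the competing bid falls strictly between $373k and $646k; elsewhere both bids give the same outcome.
$737k: outcomes coincide → loss $0k.
$804k: outcomes coincide → loss $0k.
$454k: truthful payoff $0k, deviation payoff −$81k → loss $81k.
$330k: outcomes coincide → loss $0k.
$606k: truthful payoff $0k, deviation payoff −$233k → loss $233k.
Total loss = $81k + $233k = $314k.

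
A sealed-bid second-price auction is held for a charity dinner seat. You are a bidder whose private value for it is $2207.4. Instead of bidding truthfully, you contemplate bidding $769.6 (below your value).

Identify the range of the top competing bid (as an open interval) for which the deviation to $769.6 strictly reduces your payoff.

($769.6, $2207.4)

If the competing bid is below $769.6, both bids win at the same price — no difference.
If it is above $2207.4, both bids lose — no difference.
If it lies strictly between $769.6 and $2207.4, bidding your value wins at a price below your value (positive payoff) while bidding $769.6 loses (payoff 0).
So the deviation strictly hurts on the open interval ($769.6, $2207.4).
Because the price is fixed by the runner-up's bid, deviating from your value can only change a good outcome into a bad one — never the reverse.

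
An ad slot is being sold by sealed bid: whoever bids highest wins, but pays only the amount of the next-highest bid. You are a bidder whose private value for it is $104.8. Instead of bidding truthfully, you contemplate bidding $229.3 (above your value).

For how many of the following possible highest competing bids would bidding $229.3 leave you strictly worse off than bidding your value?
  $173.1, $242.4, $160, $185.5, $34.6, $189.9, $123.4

The deviation hurts exactly when the highest competing bid lies strictly between $104.8 and $229.3 — overbidding then wins at a price above your value.
$173.1: inside the interval → strictly worse (loss $68.3).
$242.4: above both → same outcome either way.
$160: inside the interval → strictly worse (loss $55.2).
$185.5: inside the interval → strictly worse (loss $80.7).
$34.6: below both → same outcome either way.
$189.9: inside the interval → strictly worse (loss $85.1).
$123.4: inside the interval → strictly worse (loss $18.6).
Count: 5.

5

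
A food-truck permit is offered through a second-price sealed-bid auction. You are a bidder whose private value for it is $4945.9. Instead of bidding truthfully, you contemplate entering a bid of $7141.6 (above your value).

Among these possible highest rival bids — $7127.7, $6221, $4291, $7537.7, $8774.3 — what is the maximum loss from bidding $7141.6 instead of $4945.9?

$2181.8

$7127.7: truthful gives $0, deviation gives −$2181.8 → loss $2181.8.
$6221: truthful gives $0, deviation gives −$1275.1 → loss $1275.1.
$4291: same outcome either way → loss $0.
$7537.7: same outcome either way → loss $0.
$8774.3: same outcome either way → loss $0.
Maximum loss: $2181.8.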